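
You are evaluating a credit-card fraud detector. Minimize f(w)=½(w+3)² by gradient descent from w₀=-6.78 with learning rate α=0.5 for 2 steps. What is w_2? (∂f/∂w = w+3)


step 1: grad = -6.78+3 = -3.78; w = -6.78 - 0.5·(-3.78) = -4.89
step 2: grad = -4.89+3 = -1.89; w = -4.89 - 0.5·(-1.89) = -3.945

-3.945


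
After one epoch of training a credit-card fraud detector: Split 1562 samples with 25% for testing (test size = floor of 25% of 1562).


Test = ⌊1562·25/100⌋ = 390
Train = 1562 - 390 = 1172

Train: 1172, Test: 390


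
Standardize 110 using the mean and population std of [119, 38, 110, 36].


μ = 75.75, σ = 38.8869
z = (110 - 75.75)/38.8869 = 0.8808

0.8808


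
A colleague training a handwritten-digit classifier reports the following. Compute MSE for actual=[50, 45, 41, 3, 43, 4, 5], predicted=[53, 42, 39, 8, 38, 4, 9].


Squared errors: (50-53)²=9, (45-42)²=9, (41-39)²=4, (3-8)²=25, (43-38)²=25, (4-4)²=0, (5-9)²=16
Sum = 88
MSE = 88/7 = 88/7

88/7


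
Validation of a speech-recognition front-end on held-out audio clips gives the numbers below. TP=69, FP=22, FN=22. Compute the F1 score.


Precision = 69/91 = 0.7582
Recall = 69/91 = 0.7582
F1 = 2·P·R/(P+R) = 2·TP/(2·TP+FP+FN) = 138/(138+22+22) = 138/182 = 0.7582

0.7582


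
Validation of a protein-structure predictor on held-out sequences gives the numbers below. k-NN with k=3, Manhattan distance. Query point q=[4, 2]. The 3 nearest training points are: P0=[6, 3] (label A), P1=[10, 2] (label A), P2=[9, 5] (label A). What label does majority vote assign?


d(q,P0) = 3  (label A)
d(q,P1) = 6  (label A)
d(q,P2) = 8  (label A)
Votes: A=3, B=0
Majority → A

A


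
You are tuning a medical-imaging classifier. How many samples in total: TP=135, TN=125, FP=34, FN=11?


Total = TP + TN + FP + FN
= 135 + 125 + 34 + 11
= 305
(Predicted positive: 169, predicted negative: 136)

305


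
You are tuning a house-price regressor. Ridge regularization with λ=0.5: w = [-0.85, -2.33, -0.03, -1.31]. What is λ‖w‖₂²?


‖w‖₂² = (-0.85)² + (-2.33)² + (-0.03)² + (-1.31)²
     = 0.7225 + 5.4289 + 0.0009 + 1.7161
     = 7.8684
λ·‖w‖₂² = 0.5·7.8684 = 3.9342

3.9342


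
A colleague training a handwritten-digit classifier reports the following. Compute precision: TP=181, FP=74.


Precision = TP/(TP+FP)
= 181/(181+74)
= 181/255 = 70.98%

70.98%


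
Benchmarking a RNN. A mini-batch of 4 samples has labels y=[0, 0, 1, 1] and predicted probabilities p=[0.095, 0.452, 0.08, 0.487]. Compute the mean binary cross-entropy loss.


L[0] = -ln(1-0.095) = -ln(0.905) = 0.0998
L[1] = -ln(1-0.452) = -ln(0.548) = 0.6015
L[2] = -ln(0.08) = 2.5257
L[3] = -ln(0.487) = 0.7195
mean = (0.0998 + 0.6015 + 2.5257 + 0.7195)/4 = 0.9866

0.9866


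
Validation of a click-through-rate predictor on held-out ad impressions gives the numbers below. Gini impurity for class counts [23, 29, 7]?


Probabilities: [23/59, 29/59, 7/59] ≈ [0.3898, 0.4915, 0.1186]
Σpᵢ² = (529 + 841 + 49)/59² = 1419/3481
Gini = 1 - Σpᵢ² = 1 - 1419/3481 = 0.5924

0.5924


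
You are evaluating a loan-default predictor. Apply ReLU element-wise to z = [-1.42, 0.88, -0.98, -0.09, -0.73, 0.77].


ReLU(-1.42) = max(0, -1.42) = 0.0
ReLU(0.88) = max(0, 0.88) = 0.88
ReLU(-0.98) = max(0, -0.98) = 0.0
ReLU(-0.09) = max(0, -0.09) = 0.0
ReLU(-0.73) = max(0, -0.73) = 0.0
ReLU(0.77) = max(0, 0.77) = 0.77
result = [0.0, 0.88, 0.0, 0.0, 0.0, 0.77]

[0.0, 0.88, 0.0, 0.0, 0.0, 0.77]


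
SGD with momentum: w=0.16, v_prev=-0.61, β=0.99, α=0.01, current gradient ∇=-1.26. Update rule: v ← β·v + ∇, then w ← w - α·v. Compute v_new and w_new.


v_new = 0.99·-0.61 - 1.26 = -0.6039 - 1.26 = -1.8639
w_new = 0.16 - 0.01·-1.8639 = 0.16 + 0.018639 = 0.178639

v_new=-1.8639, w_new=0.178639


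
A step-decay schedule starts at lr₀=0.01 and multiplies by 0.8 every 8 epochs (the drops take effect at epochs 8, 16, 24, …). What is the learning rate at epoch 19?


n_drops = ⌊19/8⌋ = 2
lr = 0.01·0.8^2 = 0.01·0.64 = 0.0064

0.0064


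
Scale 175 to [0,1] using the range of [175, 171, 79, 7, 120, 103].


min=7, max=175
(175-7)/(175-7) = 168/168 = 1.0

1.0


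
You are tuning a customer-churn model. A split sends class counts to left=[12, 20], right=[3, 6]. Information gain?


Parent = [15, 26], H_parent = 0.9474
H_left = 0.9544 (n=32), H_right = 0.9183 (n=9)
H_children = (32/41)·0.9544 + (9/41)·0.9183 = 0.9465
IG = 0.9474 - 0.9465 = 0.0009

0.0009


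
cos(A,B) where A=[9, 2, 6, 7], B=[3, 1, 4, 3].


A·B = 9·3 + 2·1 + 6·4 + 7·3 = 74
‖A‖ = √170 = 13.0384, ‖B‖ = √35 = 5.9161
cos = 74/(√170·√35) = 74/√5950 = 0.9593

0.9593


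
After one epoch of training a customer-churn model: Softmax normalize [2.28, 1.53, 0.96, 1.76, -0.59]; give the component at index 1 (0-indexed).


Exponentials: e^2.28=9.7767, e^1.53=4.6182, e^0.96=2.6117, e^1.76=5.8124, e^-0.59=0.5543
Sum = 23.3733
Softmax = [0.4183, 0.1976, 0.1117, 0.2487, 0.0237]
p[1] = 4.6182/23.3733 = 0.1976

0.1976


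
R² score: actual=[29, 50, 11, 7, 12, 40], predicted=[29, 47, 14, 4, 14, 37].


ȳ = 24.8333
SS_res = Σ(y-ŷ)² = 40
SS_tot = Σ(y-ȳ)² = 1554.83
R² = 1 - SS_res/SS_tot = 1 - 0.0257 = 0.9743

0.9743


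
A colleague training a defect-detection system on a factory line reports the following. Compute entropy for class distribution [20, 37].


Probabilities: [20/57, 37/57] ≈ [0.3509, 0.6491]
H = -((20/57)·log₂(20/57) + (37/57)·log₂(37/57))
  = 0.9348 bits

0.9348 bits


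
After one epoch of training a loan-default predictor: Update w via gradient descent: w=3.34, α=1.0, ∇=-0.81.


w_new = w - α·∇
= 3.34 - 1.0·-0.81
= 3.34 + 0.81
= 4.15

4.15


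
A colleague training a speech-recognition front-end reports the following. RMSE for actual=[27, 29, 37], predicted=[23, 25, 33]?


MSE = 48/3 = 16
RMSE = √(48/3) = 4.0

4.0


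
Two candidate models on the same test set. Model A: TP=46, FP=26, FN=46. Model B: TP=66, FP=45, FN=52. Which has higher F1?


Model A: P=46/72=0.6389, R=46/92=0.5, F1=2PR/(P+R)=2TP/(2TP+FP+FN)=92/164=0.561
Model B: P=66/111=0.5946, R=66/118=0.5593, F1=2PR/(P+R)=2TP/(2TP+FP+FN)=132/229=0.5764
0.561 < 0.5764 → Model B

Model B


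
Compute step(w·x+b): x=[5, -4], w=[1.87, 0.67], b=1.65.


z = (5)·(1.87) + (-4)·(0.67) + 1.65
  = 8.32
step(z) = 1 (z≥0)

1


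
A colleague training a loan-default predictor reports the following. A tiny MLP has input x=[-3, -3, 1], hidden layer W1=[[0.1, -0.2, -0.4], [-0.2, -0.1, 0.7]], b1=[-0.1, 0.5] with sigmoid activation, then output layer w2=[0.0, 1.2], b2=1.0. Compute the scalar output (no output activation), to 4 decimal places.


z1[0] = (0.1)·(-3) + (-0.2)·(-3) + (-0.4)·(1) - 0.1 = -0.2
z1[1] = (-0.2)·(-3) + (-0.1)·(-3) + (0.7)·(1) + 0.5 = 2.1
h = sigmoid(z1) = [0.4502, 0.8909]
output = (0.0)·(0.4502) + (1.2)·(0.8909) + 1.0 = 2.0691

2.0691


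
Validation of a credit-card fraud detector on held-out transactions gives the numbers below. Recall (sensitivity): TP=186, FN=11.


Recall = TP/(TP+FN)
= 186/(186+11)
= 186/197 = 94.42%

94.42%


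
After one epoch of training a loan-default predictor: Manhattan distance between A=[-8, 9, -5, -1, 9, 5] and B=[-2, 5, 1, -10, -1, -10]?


d = |-8+ 2| + |9-5| + |-5-1| + |-1+ 10| + |9+ 1| + |5+ 10|
  = 6 + 4 + 6 + 9 + 10 + 15
  = 50

50


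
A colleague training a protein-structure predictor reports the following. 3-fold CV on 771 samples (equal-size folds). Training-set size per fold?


Fold size = 771/3 = 257
Training per fold = 771 - 257 = 514

514


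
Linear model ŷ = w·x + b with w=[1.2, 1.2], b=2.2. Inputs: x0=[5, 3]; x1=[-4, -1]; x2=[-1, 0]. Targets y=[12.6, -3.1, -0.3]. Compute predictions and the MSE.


ŷ0 = (1.2)·(5) + (1.2)·(3) + 2.2 = 11.8
ŷ1 = (1.2)·(-4) + (1.2)·(-1) + 2.2 = -3.8
ŷ2 = (1.2)·(-1) + (1.2)·(0) + 2.2 = 1.0
errors² = [0.64, 0.49, 1.69]
MSE = 2.8200/3 = 0.94

0.94


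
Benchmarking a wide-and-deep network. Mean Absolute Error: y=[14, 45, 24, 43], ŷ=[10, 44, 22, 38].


Absolute errors: |14-10|=4, |45-44|=1, |24-22|=2, |43-38|=5
Sum = 12
MAE = 12/4 = 3

3


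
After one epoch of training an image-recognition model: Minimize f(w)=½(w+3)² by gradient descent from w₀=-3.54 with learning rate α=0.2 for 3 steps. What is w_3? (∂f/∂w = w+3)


step 1: grad = -3.54+3 = -0.54; w = -3.54 - 0.2·(-0.54) = -3.432
step 2: grad = -3.432+3 = -0.432; w = -3.432 - 0.2·(-0.432) = -3.3456
step 3: grad = -3.3456+3 = -0.3456; w = -3.3456 - 0.2·(-0.3456) = -3.27648

-3.27648


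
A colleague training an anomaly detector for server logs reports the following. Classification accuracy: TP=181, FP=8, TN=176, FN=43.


Accuracy = (TP+TN)/(TP+TN+FP+FN)
= (181+176)/(408)
= 357/408 = 87.5%

87.5%


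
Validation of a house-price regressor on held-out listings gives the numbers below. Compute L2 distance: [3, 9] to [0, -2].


d = √((3-0)² + (9+ 2)²)
  = √(9 + 121)
  = √130 = 11.4018

11.4018


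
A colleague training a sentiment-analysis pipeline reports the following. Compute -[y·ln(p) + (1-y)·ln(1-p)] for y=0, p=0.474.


BCE = -[y·ln(p) + (1-y)·ln(1-p)]
= -0 - 1·ln(1-0.474)
= -ln(0.526) = 0.6425

0.6425


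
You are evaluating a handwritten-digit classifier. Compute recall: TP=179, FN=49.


Recall = TP/(TP+FN)
= 179/(179+49)
= 179/228 = 78.51%

78.51%


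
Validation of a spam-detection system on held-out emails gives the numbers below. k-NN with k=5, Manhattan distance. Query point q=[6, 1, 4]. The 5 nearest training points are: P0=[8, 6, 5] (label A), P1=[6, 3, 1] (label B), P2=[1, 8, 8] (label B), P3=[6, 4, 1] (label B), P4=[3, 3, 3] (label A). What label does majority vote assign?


d(q,P0) = 8  (label A)
d(q,P1) = 5  (label B)
d(q,P2) = 16  (label B)
d(q,P3) = 6  (label B)
d(q,P4) = 6  (label A)
Votes: A=2, B=3
Majority → B

B


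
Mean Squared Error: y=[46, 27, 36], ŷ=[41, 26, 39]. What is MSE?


Squared errors: (46-41)²=25, (27-26)²=1, (36-39)²=9
Sum = 35
MSE = 35/3 = 35/3

35/3


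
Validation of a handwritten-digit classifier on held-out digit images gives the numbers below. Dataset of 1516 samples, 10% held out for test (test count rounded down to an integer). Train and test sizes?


Test = ⌊1516·10/100⌋ = 151
Train = 1516 - 151 = 1365

Train: 1365, Test: 151


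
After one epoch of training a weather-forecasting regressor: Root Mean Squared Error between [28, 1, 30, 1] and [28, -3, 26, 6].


MSE = 57/4 = 14.25
RMSE = √(57/4) = 3.7749

3.7749


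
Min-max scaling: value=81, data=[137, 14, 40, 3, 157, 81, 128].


min=3, max=157
(81-3)/(157-3) = 78/154 = 0.5065

0.5065


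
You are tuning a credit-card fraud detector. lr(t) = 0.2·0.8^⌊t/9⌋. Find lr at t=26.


n_drops = ⌊26/9⌋ = 2
lr = 0.2·0.8^2 = 0.2·0.64 = 0.128

0.128


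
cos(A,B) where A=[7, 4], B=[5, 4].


A·B = 7·5 + 4·4 = 51
‖A‖ = √65 = 8.0623, ‖B‖ = √41 = 6.4031
cos = 51/(√65·√41) = 51/√2665 = 0.9879

0.9879


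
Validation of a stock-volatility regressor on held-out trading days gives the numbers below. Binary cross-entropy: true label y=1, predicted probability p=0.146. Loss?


BCE = -[y·ln(p) + (1-y)·ln(1-p)]
= -1·ln(0.146) - 0
= -ln(0.146) = 1.9241

1.9241


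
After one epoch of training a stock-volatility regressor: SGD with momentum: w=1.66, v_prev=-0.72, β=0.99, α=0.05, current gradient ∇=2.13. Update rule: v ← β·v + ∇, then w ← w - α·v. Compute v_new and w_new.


v_new = 0.99·-0.72 + 2.13 = -0.7128 + 2.13 = 1.4172
w_new = 1.66 - 0.05·1.4172 = 1.66 - 0.07086 = 1.58914

v_new=1.4172, w_new=1.58914


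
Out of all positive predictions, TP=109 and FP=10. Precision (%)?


Precision = TP/(TP+FP)
= 109/(109+10)
= 109/119 = 91.6%

91.6%


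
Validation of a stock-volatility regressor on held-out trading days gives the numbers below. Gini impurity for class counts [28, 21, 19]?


Probabilities: [28/68, 21/68, 19/68] ≈ [0.4118, 0.3088, 0.2794]
Σpᵢ² = (784 + 441 + 361)/68² = 1586/4624
Gini = 1 - Σpᵢ² = 1 - 1586/4624 = 0.657

0.657


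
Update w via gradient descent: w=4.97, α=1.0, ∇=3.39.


w_new = w - α·∇
= 4.97 - 1.0·3.39
= 4.97 - 3.39
= 1.58

1.58


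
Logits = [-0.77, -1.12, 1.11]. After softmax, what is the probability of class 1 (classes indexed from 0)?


Exponentials: e^-0.77=0.463, e^-1.12=0.3263, e^1.11=3.0344
Sum = 3.8237
Softmax = [0.1211, 0.0853, 0.7936]
p[1] = 0.3263/3.8237 = 0.0853

0.0853


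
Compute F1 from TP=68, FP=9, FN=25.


Precision = 68/77 = 0.8831
Recall = 68/93 = 0.7312
F1 = 2·P·R/(P+R) = 2·TP/(2·TP+FP+FN) = 136/(136+9+25) = 136/170 = 0.8

0.8


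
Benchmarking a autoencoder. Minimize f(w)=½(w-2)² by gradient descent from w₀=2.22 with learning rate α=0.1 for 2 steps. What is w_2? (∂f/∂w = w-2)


step 1: grad = 2.22-2 = 0.22; w = 2.22 - 0.1·(0.22) = 2.198
step 2: grad = 2.198-2 = 0.198; w = 2.198 - 0.1·(0.198) = 2.1782

2.1782


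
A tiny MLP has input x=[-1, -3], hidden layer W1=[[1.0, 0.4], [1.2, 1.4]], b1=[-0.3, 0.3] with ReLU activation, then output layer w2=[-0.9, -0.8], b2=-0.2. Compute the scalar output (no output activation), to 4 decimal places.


z1[0] = (1.0)·(-1) + (0.4)·(-3) - 0.3 = -2.5
z1[1] = (1.2)·(-1) + (1.4)·(-3) + 0.3 = -5.1
h = ReLU(z1) = [0.0, 0.0]
output = (-0.9)·(0.0) + (-0.8)·(0.0) - 0.2 = -0.2

-0.2


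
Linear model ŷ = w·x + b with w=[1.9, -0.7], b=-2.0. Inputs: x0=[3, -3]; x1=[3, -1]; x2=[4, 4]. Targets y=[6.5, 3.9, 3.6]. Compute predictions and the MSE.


ŷ0 = (1.9)·(3) + (-0.7)·(-3) - 2.0 = 5.8
ŷ1 = (1.9)·(3) + (-0.7)·(-1) - 2.0 = 4.4
ŷ2 = (1.9)·(4) + (-0.7)·(4) - 2.0 = 2.8
errors² = [0.49, 0.25, 0.64]
MSE = 1.3800/3 = 0.46

0.46


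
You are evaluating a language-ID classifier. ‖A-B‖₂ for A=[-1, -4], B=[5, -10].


d = √((-1-5)² + (-4+ 10)²)
  = √(36 + 36)
  = √72 = 8.4853

8.4853


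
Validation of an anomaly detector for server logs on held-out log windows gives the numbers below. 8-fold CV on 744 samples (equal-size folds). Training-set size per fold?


Fold size = 744/8 = 93
Training per fold = 744 - 93 = 651

651


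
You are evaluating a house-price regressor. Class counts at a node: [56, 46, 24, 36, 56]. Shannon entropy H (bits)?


Probabilities: [56/218, 46/218, 24/218, 36/218, 56/218] ≈ [0.2569, 0.211, 0.1101, 0.1651, 0.2569]
H = -((56/218)·log₂(56/218) + (46/218)·log₂(46/218) + (24/218)·log₂(24/218) + (36/218)·log₂(36/218) + (56/218)·log₂(56/218))
  = 2.2606 bits

2.2606 bits


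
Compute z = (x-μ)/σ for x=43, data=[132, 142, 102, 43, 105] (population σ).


μ = 104.8, σ = 34.4987
z = (43 - 104.8)/34.4987 = -1.7914

-1.7914


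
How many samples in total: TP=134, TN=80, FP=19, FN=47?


Total = TP + TN + FP + FN
= 134 + 80 + 19 + 47
= 280
(Predicted positive: 153, predicted negative: 127)

280


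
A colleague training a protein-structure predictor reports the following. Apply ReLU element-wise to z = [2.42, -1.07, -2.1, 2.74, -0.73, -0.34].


ReLU(2.42) = max(0, 2.42) = 2.42
ReLU(-1.07) = max(0, -1.07) = 0.0
ReLU(-2.1) = max(0, -2.1) = 0.0
ReLU(2.74) = max(0, 2.74) = 2.74
ReLU(-0.73) = max(0, -0.73) = 0.0
ReLU(-0.34) = max(0, -0.34) = 0.0
result = [2.42, 0.0, 0.0, 2.74, 0.0, 0.0]

[2.42, 0.0, 0.0, 2.74, 0.0, 0.0]


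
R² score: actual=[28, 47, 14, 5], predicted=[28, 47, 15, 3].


ȳ = 23.5
SS_res = Σ(y-ŷ)² = 5
SS_tot = Σ(y-ȳ)² = 1005
R² = 1 - SS_res/SS_tot = 1 - 0.005 = 0.995

0.995


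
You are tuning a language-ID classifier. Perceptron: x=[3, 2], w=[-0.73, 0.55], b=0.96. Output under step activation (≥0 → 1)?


z = (3)·(-0.73) + (2)·(0.55) + 0.96
  = -0.13
step(z) = 0 (z<0)

0


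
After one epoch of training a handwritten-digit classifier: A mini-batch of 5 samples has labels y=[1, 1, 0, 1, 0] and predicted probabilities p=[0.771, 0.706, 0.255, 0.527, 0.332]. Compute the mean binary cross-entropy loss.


L[0] = -ln(0.771) = 0.2601
L[1] = -ln(0.706) = 0.3481
L[2] = -ln(1-0.255) = -ln(0.745) = 0.2944
L[3] = -ln(0.527) = 0.6406
L[4] = -ln(1-0.332) = -ln(0.668) = 0.4035
mean = (0.2601 + 0.3481 + 0.2944 + 0.6406 + 0.4035)/5 = 0.3893

0.3893


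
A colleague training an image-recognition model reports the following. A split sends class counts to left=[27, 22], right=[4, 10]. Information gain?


Parent = [31, 32], H_parent = 0.9998
H_left = 0.9925 (n=49), H_right = 0.8631 (n=14)
H_children = (49/63)·0.9925 + (14/63)·0.8631 = 0.9637
IG = 0.9998 - 0.9637 = 0.0361

0.0361


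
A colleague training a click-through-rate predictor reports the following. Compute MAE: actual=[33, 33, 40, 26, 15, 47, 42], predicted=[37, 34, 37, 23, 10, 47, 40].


Absolute errors: |33-37|=4, |33-34|=1, |40-37|=3, |26-23|=3, |15-10|=5, |47-47|=0, |42-40|=2
Sum = 18
MAE = 18/7 = 18/7

18/7


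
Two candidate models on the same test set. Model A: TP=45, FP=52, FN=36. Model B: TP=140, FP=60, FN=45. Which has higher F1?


Model A: P=45/97=0.4639, R=45/81=0.5556, F1=2PR/(P+R)=2TP/(2TP+FP+FN)=90/178=0.5056
Model B: P=140/200=0.7, R=140/185=0.7568, F1=2PR/(P+R)=2TP/(2TP+FP+FN)=280/385=0.7273
0.5056 < 0.7273 → Model B

Model B


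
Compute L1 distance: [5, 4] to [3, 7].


d = |5-3| + |4-7|
  = 2 + 3
  = 5

5


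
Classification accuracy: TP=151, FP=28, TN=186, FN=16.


Accuracy = (TP+TN)/(TP+TN+FP+FN)
= (151+186)/(381)
= 337/381 = 88.45%

88.45%


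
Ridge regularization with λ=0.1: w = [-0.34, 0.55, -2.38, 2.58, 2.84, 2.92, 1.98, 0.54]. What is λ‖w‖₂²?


‖w‖₂² = (-0.34)² + (0.55)² + (-2.38)² + (2.58)² + (2.84)² + (2.92)² + (1.98)² + (0.54)²
     = 0.1156 + 0.3025 + 5.6644 + 6.6564 + 8.0656 + 8.5264 + 3.9204 + 0.2916
     = 33.5429
λ·‖w‖₂² = 0.1·33.5429 = 3.35429

3.35429


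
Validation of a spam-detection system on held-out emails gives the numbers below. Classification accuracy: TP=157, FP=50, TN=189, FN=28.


Accuracy = (TP+TN)/(TP+TN+FP+FN)
= (157+189)/(424)
= 346/424 = 81.6%

81.6%


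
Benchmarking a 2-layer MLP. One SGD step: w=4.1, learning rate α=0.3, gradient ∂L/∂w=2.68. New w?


w_new = w - α·∇
= 4.1 - 0.3·2.68
= 4.1 - 0.804
= 3.296

3.296


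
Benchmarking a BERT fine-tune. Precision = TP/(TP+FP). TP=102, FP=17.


Precision = TP/(TP+FP)
= 102/(102+17)
= 102/119 = 85.71%

85.71%


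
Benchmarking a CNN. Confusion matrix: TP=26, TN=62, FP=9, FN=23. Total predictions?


Total = TP + TN + FP + FN
= 26 + 62 + 9 + 23
= 120
(Predicted positive: 35, predicted negative: 85)

120


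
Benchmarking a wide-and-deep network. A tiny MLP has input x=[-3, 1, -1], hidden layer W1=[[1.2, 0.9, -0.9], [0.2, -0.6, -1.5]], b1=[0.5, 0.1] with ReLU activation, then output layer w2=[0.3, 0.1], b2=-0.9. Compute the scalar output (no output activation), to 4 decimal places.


z1[0] = (1.2)·(-3) + (0.9)·(1) + (-0.9)·(-1) + 0.5 = -1.3
z1[1] = (0.2)·(-3) + (-0.6)·(1) + (-1.5)·(-1) + 0.1 = 0.4
h = ReLU(z1) = [0.0, 0.4]
output = (0.3)·(0.0) + (0.1)·(0.4) - 0.9 = -0.86

-0.86


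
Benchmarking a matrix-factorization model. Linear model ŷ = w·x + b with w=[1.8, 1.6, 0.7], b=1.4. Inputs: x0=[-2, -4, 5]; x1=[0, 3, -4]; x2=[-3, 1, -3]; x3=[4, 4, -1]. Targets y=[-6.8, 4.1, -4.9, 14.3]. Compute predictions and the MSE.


ŷ0 = (1.8)·(-2) + (1.6)·(-4) + (0.7)·(5) + 1.4 = -5.1
ŷ1 = (1.8)·(0) + (1.6)·(3) + (0.7)·(-4) + 1.4 = 3.4
ŷ2 = (1.8)·(-3) + (1.6)·(1) + (0.7)·(-3) + 1.4 = -4.5
ŷ3 = (1.8)·(4) + (1.6)·(4) + (0.7)·(-1) + 1.4 = 14.3
errors² = [2.89, 0.49, 0.16, 0.0]
MSE = 3.5400/4 = 0.885

0.885


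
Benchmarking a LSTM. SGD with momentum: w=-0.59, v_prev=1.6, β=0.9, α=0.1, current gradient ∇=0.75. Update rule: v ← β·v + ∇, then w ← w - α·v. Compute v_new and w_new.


v_new = 0.9·1.6 + 0.75 = 1.44 + 0.75 = 2.19
w_new = -0.59 - 0.1·2.19 = -0.59 - 0.219 = -0.809

v_new=2.19, w_new=-0.809


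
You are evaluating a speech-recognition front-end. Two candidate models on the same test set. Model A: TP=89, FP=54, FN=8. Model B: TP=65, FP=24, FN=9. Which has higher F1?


Model A: P=89/143=0.6224, R=89/97=0.9175, F1=2PR/(P+R)=2TP/(2TP+FP+FN)=178/240=0.7417
Model B: P=65/89=0.7303, R=65/74=0.8784, F1=2PR/(P+R)=2TP/(2TP+FP+FN)=130/163=0.7975
0.7417 < 0.7975 → Model B

Model B


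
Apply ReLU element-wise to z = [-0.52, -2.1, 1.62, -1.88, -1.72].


ReLU(-0.52) = max(0, -0.52) = 0.0
ReLU(-2.1) = max(0, -2.1) = 0.0
ReLU(1.62) = max(0, 1.62) = 1.62
ReLU(-1.88) = max(0, -1.88) = 0.0
ReLU(-1.72) = max(0, -1.72) = 0.0
result = [0.0, 0.0, 1.62, 0.0, 0.0]

[0.0, 0.0, 1.62, 0.0, 0.0]


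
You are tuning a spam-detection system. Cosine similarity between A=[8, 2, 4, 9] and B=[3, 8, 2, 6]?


A·B = 8·3 + 2·8 + 4·2 + 9·6 = 102
‖A‖ = √165 = 12.8452, ‖B‖ = √113 = 10.6301
cos = 102/(√165·√113) = 102/√18645 = 0.747

0.747


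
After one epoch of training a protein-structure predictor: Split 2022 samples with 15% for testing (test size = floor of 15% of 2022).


Test = ⌊2022·15/100⌋ = 303
Train = 2022 - 303 = 1719

Train: 1719, Test: 303


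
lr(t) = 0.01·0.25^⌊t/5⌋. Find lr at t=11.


n_drops = ⌊11/5⌋ = 2
lr = 0.01·0.25^2 = 0.01·0.0625 = 0.000625

0.000625


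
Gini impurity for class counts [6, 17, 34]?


Probabilities: [6/57, 17/57, 34/57] ≈ [0.1053, 0.2982, 0.5965]
Σpᵢ² = (36 + 289 + 1156)/57² = 1481/3249
Gini = 1 - Σpᵢ² = 1 - 1481/3249 = 0.5442

0.5442


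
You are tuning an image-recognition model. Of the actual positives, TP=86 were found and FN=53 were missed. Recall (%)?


Recall = TP/(TP+FN)
= 86/(86+53)
= 86/139 = 61.87%

61.87%


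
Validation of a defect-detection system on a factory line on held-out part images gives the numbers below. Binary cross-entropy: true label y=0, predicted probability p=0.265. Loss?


BCE = -[y·ln(p) + (1-y)·ln(1-p)]
= -0 - 1·ln(1-0.265)
= -ln(0.735) = 0.3079

0.3079


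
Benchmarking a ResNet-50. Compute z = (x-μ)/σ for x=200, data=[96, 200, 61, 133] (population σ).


μ = 122.5, σ = 51.4806
z = (200 - 122.5)/51.4806 = 1.5054

1.5054


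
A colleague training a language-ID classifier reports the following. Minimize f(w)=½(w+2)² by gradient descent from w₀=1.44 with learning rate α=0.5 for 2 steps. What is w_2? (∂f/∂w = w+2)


step 1: grad = 1.44+2 = 3.44; w = 1.44 - 0.5·(3.44) = -0.28
step 2: grad = -0.28+2 = 1.72; w = -0.28 - 0.5·(1.72) = -1.14

-1.14


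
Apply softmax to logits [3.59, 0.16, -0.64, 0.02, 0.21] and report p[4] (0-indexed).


Exponentials: e^3.59=36.2341, e^0.16=1.1735, e^-0.64=0.5273, e^0.02=1.0202, e^0.21=1.2337
Sum = 40.1888
Softmax = [0.9016, 0.0292, 0.0131, 0.0254, 0.0307]
p[4] = 1.2337/40.1888 = 0.0307

0.0307


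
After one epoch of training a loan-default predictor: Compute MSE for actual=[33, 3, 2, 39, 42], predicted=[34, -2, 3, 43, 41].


Squared errors: (33-34)²=1, (3+ 2)²=25, (2-3)²=1, (39-43)²=16, (42-41)²=1
Sum = 44
MSE = 44/5 = 44/5

44/5


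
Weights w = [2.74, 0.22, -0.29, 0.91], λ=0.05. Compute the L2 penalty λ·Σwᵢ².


‖w‖₂² = (2.74)² + (0.22)² + (-0.29)² + (0.91)²
     = 7.5076 + 0.0484 + 0.0841 + 0.8281
     = 8.4682
λ·‖w‖₂² = 0.05·8.4682 = 0.42341

0.42341


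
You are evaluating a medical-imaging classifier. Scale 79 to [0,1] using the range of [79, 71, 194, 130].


min=71, max=194
(79-71)/(194-71) = 8/123 = 0.065

0.065


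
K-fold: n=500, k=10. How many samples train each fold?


Fold size = 500/10 = 50
Training per fold = 500 - 50 = 450

450


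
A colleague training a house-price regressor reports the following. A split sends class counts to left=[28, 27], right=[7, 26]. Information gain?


Parent = [35, 53], H_parent = 0.9696
H_left = 0.9998 (n=55), H_right = 0.7455 (n=33)
H_children = (55/88)·0.9998 + (33/88)·0.7455 = 0.9044
IG = 0.9696 - 0.9044 = 0.0652

0.0652


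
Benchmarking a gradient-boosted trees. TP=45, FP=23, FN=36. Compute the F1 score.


Precision = 45/68 = 0.6618
Recall = 45/81 = 0.5556
F1 = 2·P·R/(P+R) = 2·TP/(2·TP+FP+FN) = 90/(90+23+36) = 90/149 = 0.604

0.604


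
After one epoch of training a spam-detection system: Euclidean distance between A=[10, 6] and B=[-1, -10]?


d = √((10+ 1)² + (6+ 10)²)
  = √(121 + 256)
  = √377 = 19.4165

19.4165


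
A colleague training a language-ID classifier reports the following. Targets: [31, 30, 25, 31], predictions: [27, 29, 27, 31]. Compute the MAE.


Absolute errors: |31-27|=4, |30-29|=1, |25-27|=2, |31-31|=0
Sum = 7
MAE = 7/4 = 7/4

7/4


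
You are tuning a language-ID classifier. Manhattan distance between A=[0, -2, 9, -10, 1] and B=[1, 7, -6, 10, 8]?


d = |0-1| + |-2-7| + |9+ 6| + |-10-10| + |1-8|
  = 1 + 9 + 15 + 20 + 7
  = 52

52


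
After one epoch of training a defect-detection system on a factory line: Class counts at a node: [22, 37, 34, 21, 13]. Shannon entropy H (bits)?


Probabilities: [22/127, 37/127, 34/127, 21/127, 13/127] ≈ [0.1732, 0.2913, 0.2677, 0.1654, 0.1024]
H = -((22/127)·log₂(22/127) + (37/127)·log₂(37/127) + (34/127)·log₂(34/127) + (21/127)·log₂(21/127) + (13/127)·log₂(13/127))
  = 2.2314 bits

2.2314 bits


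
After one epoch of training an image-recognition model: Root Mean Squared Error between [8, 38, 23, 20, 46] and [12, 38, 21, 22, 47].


MSE = 25/5 = 5
RMSE = √(25/5) = 2.2361

2.2361


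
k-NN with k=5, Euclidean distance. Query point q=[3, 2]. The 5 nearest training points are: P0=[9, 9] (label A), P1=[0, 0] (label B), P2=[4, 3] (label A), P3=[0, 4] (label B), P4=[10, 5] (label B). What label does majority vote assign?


d(q,P0) = 9.2195  (label A)
d(q,P1) = 3.6056  (label B)
d(q,P2) = 1.4142  (label A)
d(q,P3) = 3.6056  (label B)
d(q,P4) = 7.6158  (label B)
Votes: A=2, B=3
Majority → B

B


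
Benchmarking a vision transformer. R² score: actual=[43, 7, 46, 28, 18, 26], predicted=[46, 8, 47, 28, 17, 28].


ȳ = 28
SS_res = Σ(y-ŷ)² = 16
SS_tot = Σ(y-ȳ)² = 1094
R² = 1 - SS_res/SS_tot = 1 - 0.0146 = 0.9854

0.9854


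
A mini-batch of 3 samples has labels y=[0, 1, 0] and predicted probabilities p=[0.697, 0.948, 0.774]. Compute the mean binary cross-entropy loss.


L[0] = -ln(1-0.697) = -ln(0.303) = 1.194
L[1] = -ln(0.948) = 0.0534
L[2] = -ln(1-0.774) = -ln(0.226) = 1.4872
mean = (1.194 + 0.0534 + 1.4872)/3 = 0.9115

0.9115


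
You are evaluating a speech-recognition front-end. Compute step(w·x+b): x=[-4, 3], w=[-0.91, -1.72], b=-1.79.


z = (-4)·(-0.91) + (3)·(-1.72) - 1.79
  = -3.31
step(z) = 0 (z<0)

0


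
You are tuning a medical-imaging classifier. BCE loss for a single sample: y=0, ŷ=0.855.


BCE = -[y·ln(p) + (1-y)·ln(1-p)]
= -0 - 1·ln(1-0.855)
= -ln(0.145) = 1.931

1.931


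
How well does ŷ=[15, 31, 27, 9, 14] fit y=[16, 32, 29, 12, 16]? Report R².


ȳ = 21
SS_res = Σ(y-ŷ)² = 19
SS_tot = Σ(y-ȳ)² = 316
R² = 1 - SS_res/SS_tot = 1 - 0.0601 = 0.9399

0.9399


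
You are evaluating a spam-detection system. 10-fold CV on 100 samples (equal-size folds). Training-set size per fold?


Fold size = 100/10 = 10
Training per fold = 100 - 10 = 90

90


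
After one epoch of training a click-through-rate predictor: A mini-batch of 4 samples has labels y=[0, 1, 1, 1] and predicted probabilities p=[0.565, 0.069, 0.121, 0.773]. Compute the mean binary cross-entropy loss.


L[0] = -ln(1-0.565) = -ln(0.435) = 0.8324
L[1] = -ln(0.069) = 2.6736
L[2] = -ln(0.121) = 2.112
L[3] = -ln(0.773) = 0.2575
mean = (0.8324 + 2.6736 + 2.112 + 0.2575)/4 = 1.4689

1.4689


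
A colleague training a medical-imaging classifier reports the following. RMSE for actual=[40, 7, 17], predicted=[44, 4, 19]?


MSE = 29/3 = 9.6667
RMSE = √(29/3) = 3.1091

3.1091


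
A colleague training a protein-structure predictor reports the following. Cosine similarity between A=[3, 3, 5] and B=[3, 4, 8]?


A·B = 3·3 + 3·4 + 5·8 = 61
‖A‖ = √43 = 6.5574, ‖B‖ = √89 = 9.434
cos = 61/(√43·√89) = 61/√3827 = 0.9861

0.9861


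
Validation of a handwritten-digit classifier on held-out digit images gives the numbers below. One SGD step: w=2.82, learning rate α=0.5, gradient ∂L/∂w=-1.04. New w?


w_new = w - α·∇
= 2.82 - 0.5·-1.04
= 2.82 + 0.52
= 3.34

3.34


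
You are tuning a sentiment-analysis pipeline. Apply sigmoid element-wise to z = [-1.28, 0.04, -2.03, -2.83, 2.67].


σ(-1.28) = 1/(1+e^1.28) = 0.2176
σ(0.04) = 1/(1+e^-0.04) = 0.51
σ(-2.03) = 1/(1+e^2.03) = 0.1161
σ(-2.83) = 1/(1+e^2.83) = 0.0557
σ(2.67) = 1/(1+e^-2.67) = 0.9352
result = [0.2176, 0.51, 0.1161, 0.0557, 0.9352]

[0.2176, 0.51, 0.1161, 0.0557, 0.9352]


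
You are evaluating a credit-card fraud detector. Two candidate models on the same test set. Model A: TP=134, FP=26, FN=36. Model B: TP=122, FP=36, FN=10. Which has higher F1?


Model A: P=134/160=0.8375, R=134/170=0.7882, F1=2PR/(P+R)=2TP/(2TP+FP+FN)=268/330=0.8121
Model B: P=122/158=0.7722, R=122/132=0.9242, F1=2PR/(P+R)=2TP/(2TP+FP+FN)=244/290=0.8414
0.8121 < 0.8414 → Model B

Model B


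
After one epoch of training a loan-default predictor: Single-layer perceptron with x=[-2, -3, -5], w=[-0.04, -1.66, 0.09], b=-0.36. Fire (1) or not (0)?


z = (-2)·(-0.04) + (-3)·(-1.66) + (-5)·(0.09) - 0.36
  = 4.25
step(z) = 1 (z≥0)

1


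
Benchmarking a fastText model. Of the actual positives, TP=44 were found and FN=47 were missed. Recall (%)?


Recall = TP/(TP+FN)
= 44/(44+47)
= 44/91 = 48.35%

48.35%


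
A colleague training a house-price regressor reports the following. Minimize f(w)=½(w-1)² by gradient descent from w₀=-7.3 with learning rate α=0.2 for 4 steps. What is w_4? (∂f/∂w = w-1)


step 1: grad = -7.3-1 = -8.3; w = -7.3 - 0.2·(-8.3) = -5.64
step 2: grad = -5.64-1 = -6.64; w = -5.64 - 0.2·(-6.64) = -4.312
step 3: grad = -4.312-1 = -5.312; w = -4.312 - 0.2·(-5.312) = -3.2496
step 4: grad = -3.2496-1 = -4.2496; w = -3.2496 - 0.2·(-4.2496) = -2.39968

-2.39968


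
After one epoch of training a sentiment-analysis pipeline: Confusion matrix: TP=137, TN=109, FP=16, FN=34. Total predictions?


Total = TP + TN + FP + FN
= 137 + 109 + 16 + 34
= 296
(Predicted positive: 153, predicted negative: 143)

296


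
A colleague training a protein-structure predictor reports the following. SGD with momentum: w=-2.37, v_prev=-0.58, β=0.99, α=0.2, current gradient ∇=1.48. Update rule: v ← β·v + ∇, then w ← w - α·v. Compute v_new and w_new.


v_new = 0.99·-0.58 + 1.48 = -0.5742 + 1.48 = 0.9058
w_new = -2.37 - 0.2·0.9058 = -2.37 - 0.18116 = -2.55116

v_new=0.9058, w_new=-2.55116


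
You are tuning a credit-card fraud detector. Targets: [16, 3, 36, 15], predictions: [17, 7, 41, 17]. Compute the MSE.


Squared errors: (16-17)²=1, (3-7)²=16, (36-41)²=25, (15-17)²=4
Sum = 46
MSE = 46/4 = 23/2

23/2


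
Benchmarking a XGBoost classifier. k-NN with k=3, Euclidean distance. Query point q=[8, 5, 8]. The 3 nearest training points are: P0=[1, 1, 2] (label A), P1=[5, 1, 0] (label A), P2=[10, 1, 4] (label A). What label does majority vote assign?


d(q,P0) = 10.0499  (label A)
d(q,P1) = 9.434  (label A)
d(q,P2) = 6.0  (label A)
Votes: A=3, B=0
Majority → A

A


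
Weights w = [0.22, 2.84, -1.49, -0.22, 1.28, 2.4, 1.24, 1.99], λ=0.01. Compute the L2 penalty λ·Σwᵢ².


‖w‖₂² = (0.22)² + (2.84)² + (-1.49)² + (-0.22)² + (1.28)² + (2.4)² + (1.24)² + (1.99)²
     = 0.0484 + 8.0656 + 2.2201 + 0.0484 + 1.6384 + 5.76 + 1.5376 + 3.9601
     = 23.2786
λ·‖w‖₂² = 0.01·23.2786 = 0.232786

0.232786


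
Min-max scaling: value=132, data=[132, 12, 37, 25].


min=12, max=132
(132-12)/(132-12) = 120/120 = 1.0

1.0


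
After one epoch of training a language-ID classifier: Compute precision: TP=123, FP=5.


Precision = TP/(TP+FP)
= 123/(123+5)
= 123/128 = 96.09%

96.09%


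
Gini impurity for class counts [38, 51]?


Probabilities: [38/89, 51/89] ≈ [0.427, 0.573]
Σpᵢ² = (1444 + 2601)/89² = 4045/7921
Gini = 1 - Σpᵢ² = 1 - 4045/7921 = 0.4893

0.4893


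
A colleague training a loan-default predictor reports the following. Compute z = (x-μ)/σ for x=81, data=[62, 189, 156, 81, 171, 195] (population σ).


μ = 142.3333, σ = 51.9219
z = (81 - 142.3333)/51.9219 = -1.1813

-1.1813


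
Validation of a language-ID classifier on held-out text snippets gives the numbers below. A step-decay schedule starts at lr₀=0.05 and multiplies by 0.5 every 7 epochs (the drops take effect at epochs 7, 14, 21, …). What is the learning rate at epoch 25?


n_drops = ⌊25/7⌋ = 3
lr = 0.05·0.5^3 = 0.05·0.125 = 0.00625

0.00625


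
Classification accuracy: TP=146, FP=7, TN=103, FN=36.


Accuracy = (TP+TN)/(TP+TN+FP+FN)
= (146+103)/(292)
= 249/292 = 85.27%

85.27%


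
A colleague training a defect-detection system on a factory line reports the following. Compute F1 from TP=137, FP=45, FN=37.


Precision = 137/182 = 0.7527
Recall = 137/174 = 0.7874
F1 = 2·P·R/(P+R) = 2·TP/(2·TP+FP+FN) = 274/(274+45+37) = 274/356 = 0.7697

0.7697


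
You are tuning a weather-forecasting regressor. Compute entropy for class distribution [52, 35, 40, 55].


Probabilities: [52/182, 35/182, 40/182, 55/182] ≈ [0.2857, 0.1923, 0.2198, 0.3022]
H = -((52/182)·log₂(52/182) + (35/182)·log₂(35/182) + (40/182)·log₂(40/182) + (55/182)·log₂(55/182))
  = 1.9759 bits

1.9759 bits


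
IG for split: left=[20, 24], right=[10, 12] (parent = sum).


Parent = [30, 36], H_parent = 0.994
H_left = 0.994 (n=44), H_right = 0.994 (n=22)
H_children = (44/66)·0.994 + (22/66)·0.994 = 0.994
IG = 0.994 - 0.994 = 0.0

0.0


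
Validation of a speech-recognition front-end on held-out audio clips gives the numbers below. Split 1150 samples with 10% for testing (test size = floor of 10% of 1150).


Test = ⌊1150·10/100⌋ = 115
Train = 1150 - 115 = 1035

Train: 1035, Test: 115


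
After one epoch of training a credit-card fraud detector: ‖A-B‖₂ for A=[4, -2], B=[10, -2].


d = √((4-10)² + (-2+ 2)²)
  = √(36 + 0)
  = √36 = 6.0

6.0


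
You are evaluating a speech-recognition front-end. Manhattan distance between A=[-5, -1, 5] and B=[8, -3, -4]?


d = |-5-8| + |-1+ 3| + |5+ 4|
  = 13 + 2 + 9
  = 24

24


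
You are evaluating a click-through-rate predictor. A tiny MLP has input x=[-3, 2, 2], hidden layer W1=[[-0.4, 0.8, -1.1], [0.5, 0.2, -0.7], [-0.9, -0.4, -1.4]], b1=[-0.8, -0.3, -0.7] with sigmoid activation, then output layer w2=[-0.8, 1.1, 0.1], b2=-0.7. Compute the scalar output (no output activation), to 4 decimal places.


z1[0] = (-0.4)·(-3) + (0.8)·(2) + (-1.1)·(2) - 0.8 = -0.2
z1[1] = (0.5)·(-3) + (0.2)·(2) + (-0.7)·(2) - 0.3 = -2.8
z1[2] = (-0.9)·(-3) + (-0.4)·(2) + (-1.4)·(2) - 0.7 = -1.6
h = sigmoid(z1) = [0.4502, 0.0573, 0.168]
output = (-0.8)·(0.4502) + (1.1)·(0.0573) + (0.1)·(0.168) - 0.7 = -0.9803

-0.9803


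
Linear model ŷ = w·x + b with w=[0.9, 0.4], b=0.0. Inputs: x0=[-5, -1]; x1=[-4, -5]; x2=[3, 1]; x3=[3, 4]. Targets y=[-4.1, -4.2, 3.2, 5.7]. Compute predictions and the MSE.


ŷ0 = (0.9)·(-5) + (0.4)·(-1) + 0.0 = -4.9
ŷ1 = (0.9)·(-4) + (0.4)·(-5) + 0.0 = -5.6
ŷ2 = (0.9)·(3) + (0.4)·(1) + 0.0 = 3.1
ŷ3 = (0.9)·(3) + (0.4)·(4) + 0.0 = 4.3
errors² = [0.64, 1.96, 0.01, 1.96]
MSE = 4.5700/4 = 1.1425

1.1425


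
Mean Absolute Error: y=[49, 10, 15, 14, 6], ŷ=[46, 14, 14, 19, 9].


Absolute errors: |49-46|=3, |10-14|=4, |15-14|=1, |14-19|=5, |6-9|=3
Sum = 16
MAE = 16/5 = 16/5

16/5


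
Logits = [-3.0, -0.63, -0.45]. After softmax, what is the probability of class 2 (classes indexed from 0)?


Exponentials: e^-3.0=0.0498, e^-0.63=0.5326, e^-0.45=0.6376
Sum = 1.22
Softmax = [0.0408, 0.4365, 0.5226]
p[2] = 0.6376/1.22 = 0.5226

0.5226


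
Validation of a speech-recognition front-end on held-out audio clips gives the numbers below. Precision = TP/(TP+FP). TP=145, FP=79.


Precision = TP/(TP+FP)
= 145/(145+79)
= 145/224 = 64.73%

64.73%


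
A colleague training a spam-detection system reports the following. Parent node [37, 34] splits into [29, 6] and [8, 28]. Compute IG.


Parent = [37, 34], H_parent = 0.9987
H_left = 0.661 (n=35), H_right = 0.7642 (n=36)
H_children = (35/71)·0.661 + (36/71)·0.7642 = 0.7133
IG = 0.9987 - 0.7133 = 0.2854

0.2854


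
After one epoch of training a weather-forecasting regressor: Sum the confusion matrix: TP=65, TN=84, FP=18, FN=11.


Total = TP + TN + FP + FN
= 65 + 84 + 18 + 11
= 178
(Predicted positive: 83, predicted negative: 95)

178


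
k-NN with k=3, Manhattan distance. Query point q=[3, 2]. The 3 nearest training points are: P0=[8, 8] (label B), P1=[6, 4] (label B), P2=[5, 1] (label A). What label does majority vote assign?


d(q,P0) = 11  (label B)
d(q,P1) = 5  (label B)
d(q,P2) = 3  (label A)
Votes: A=1, B=2
Majority → B

B


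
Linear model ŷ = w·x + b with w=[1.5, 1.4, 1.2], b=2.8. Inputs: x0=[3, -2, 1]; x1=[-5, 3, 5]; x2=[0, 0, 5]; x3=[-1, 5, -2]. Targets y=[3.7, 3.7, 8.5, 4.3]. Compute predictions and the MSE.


ŷ0 = (1.5)·(3) + (1.4)·(-2) + (1.2)·(1) + 2.8 = 5.7
ŷ1 = (1.5)·(-5) + (1.4)·(3) + (1.2)·(5) + 2.8 = 5.5
ŷ2 = (1.5)·(0) + (1.4)·(0) + (1.2)·(5) + 2.8 = 8.8
ŷ3 = (1.5)·(-1) + (1.4)·(5) + (1.2)·(-2) + 2.8 = 5.9
errors² = [4.0, 3.24, 0.09, 2.56]
MSE = 9.8900/4 = 2.4725

2.4725


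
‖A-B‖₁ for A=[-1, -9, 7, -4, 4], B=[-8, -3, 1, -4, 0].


d = |-1+ 8| + |-9+ 3| + |7-1| + |-4+ 4| + |4-0|
  = 7 + 6 + 6 + 0 + 4
  = 23

23


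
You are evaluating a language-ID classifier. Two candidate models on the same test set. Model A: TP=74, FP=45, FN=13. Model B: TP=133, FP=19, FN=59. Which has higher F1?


Model A: P=74/119=0.6218, R=74/87=0.8506, F1=2PR/(P+R)=2TP/(2TP+FP+FN)=148/206=0.7184
Model B: P=133/152=0.875, R=133/192=0.6927, F1=2PR/(P+R)=2TP/(2TP+FP+FN)=266/344=0.7733
0.7184 < 0.7733 → Model B

Model B


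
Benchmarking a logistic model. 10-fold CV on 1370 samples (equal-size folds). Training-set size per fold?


Fold size = 1370/10 = 137
Training per fold = 1370 - 137 = 1233

1233


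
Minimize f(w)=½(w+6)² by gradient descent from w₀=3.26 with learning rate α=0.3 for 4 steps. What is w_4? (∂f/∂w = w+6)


step 1: grad = 3.26+6 = 9.26; w = 3.26 - 0.3·(9.26) = 0.482
step 2: grad = 0.482+6 = 6.482; w = 0.482 - 0.3·(6.482) = -1.4626
step 3: grad = -1.4626+6 = 4.5374; w = -1.4626 - 0.3·(4.5374) = -2.82382
step 4: grad = -2.82382+6 = 3.17618; w = -2.82382 - 0.3·(3.17618) = -3.776674

-3.776674


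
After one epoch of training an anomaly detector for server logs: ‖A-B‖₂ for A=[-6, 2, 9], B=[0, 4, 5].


d = √((-6-0)² + (2-4)² + (9-5)²)
  = √(36 + 4 + 16)
  = √56 = 7.4833

7.4833


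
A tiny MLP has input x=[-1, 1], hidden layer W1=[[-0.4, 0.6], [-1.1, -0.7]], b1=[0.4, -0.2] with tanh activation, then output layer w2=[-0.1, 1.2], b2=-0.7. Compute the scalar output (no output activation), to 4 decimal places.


z1[0] = (-0.4)·(-1) + (0.6)·(1) + 0.4 = 1.4
z1[1] = (-1.1)·(-1) + (-0.7)·(1) - 0.2 = 0.2
h = tanh(z1) = [0.8854, 0.1974]
output = (-0.1)·(0.8854) + (1.2)·(0.1974) - 0.7 = -0.5517

-0.5517


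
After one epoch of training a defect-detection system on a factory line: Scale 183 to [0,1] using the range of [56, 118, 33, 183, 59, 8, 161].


min=8, max=183
(183-8)/(183-8) = 175/175 = 1.0

1.0


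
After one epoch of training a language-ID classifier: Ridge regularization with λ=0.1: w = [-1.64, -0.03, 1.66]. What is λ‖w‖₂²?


‖w‖₂² = (-1.64)² + (-0.03)² + (1.66)²
     = 2.6896 + 0.0009 + 2.7556
     = 5.4461
λ·‖w‖₂² = 0.1·5.4461 = 0.54461

0.54461
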